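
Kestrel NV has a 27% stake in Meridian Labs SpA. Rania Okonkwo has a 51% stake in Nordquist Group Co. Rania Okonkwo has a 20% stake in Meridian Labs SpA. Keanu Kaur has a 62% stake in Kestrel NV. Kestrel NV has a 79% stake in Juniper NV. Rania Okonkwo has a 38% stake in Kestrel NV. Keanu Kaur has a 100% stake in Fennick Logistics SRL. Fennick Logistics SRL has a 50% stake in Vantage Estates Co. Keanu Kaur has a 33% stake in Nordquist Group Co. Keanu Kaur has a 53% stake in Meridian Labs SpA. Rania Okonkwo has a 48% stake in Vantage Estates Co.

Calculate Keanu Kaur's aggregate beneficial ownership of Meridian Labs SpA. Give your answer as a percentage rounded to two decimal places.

69.74%

Keanu reaches Meridian along 2 paths.
Direct stake: 53% = 53%.
Via Kestrel: 62% × 27% = 16.74%.
Total: 53% + 16.74% = 69.74%.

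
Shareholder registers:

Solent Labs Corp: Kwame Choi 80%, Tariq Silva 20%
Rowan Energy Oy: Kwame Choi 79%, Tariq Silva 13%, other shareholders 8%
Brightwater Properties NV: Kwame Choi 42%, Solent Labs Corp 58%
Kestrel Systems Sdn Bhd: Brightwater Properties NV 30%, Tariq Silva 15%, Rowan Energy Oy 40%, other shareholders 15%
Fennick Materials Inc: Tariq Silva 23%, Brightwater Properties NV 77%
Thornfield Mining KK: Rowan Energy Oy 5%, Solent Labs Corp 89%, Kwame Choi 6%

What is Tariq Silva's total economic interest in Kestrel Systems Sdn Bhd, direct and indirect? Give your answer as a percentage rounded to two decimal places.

Tariq reaches Kestrel along 3 paths.
Via Solent → Brightwater: 20% × 58% × 30% = 3.48%.
Direct stake: 15% = 15%.
Via Rowan: 13% × 40% = 5.2%.
Total: 3.48% + 15% + 5.2% = 23.68%.

23.68%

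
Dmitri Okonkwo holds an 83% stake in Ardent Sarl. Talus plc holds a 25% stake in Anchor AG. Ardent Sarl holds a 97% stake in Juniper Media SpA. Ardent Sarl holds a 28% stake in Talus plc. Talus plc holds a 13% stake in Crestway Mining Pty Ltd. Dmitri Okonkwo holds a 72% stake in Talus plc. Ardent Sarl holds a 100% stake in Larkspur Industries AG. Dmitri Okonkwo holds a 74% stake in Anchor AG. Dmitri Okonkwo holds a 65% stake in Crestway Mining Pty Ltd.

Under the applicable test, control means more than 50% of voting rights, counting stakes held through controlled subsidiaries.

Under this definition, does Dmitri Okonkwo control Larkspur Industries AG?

Yes

Dmitri holds 83% of Ardent, so Dmitri controls Ardent.
Ardent holds 100% of Larkspur, so Dmitri controls Larkspur.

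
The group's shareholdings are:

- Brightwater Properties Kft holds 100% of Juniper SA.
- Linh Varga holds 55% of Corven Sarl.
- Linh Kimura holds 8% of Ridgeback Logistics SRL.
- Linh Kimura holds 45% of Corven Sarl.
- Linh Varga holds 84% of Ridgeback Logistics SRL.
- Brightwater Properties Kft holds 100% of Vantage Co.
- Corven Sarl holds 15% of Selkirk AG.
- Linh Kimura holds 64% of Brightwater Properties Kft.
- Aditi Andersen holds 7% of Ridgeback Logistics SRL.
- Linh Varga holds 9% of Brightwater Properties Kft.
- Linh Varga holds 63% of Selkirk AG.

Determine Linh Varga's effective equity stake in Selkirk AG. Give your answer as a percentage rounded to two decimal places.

Linh Varga reaches Selkirk along 2 paths.
Direct stake: 63% = 63%.
Via Corven: 55% × 15% = 8.25%.
Total: 63% + 8.25% = 71.25%.

71.25%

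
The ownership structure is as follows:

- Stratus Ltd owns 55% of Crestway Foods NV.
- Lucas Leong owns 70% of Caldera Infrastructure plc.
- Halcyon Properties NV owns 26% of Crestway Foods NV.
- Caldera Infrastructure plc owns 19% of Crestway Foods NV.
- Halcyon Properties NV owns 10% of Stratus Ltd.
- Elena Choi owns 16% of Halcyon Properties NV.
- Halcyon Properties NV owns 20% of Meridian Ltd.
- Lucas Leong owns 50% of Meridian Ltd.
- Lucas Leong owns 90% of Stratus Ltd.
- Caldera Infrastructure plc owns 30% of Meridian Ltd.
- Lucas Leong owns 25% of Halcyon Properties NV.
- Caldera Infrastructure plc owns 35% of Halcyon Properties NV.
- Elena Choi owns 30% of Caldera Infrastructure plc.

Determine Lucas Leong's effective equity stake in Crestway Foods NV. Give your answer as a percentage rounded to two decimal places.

78.39%

Lucas reaches Crestway along 6 paths.
Via Caldera: 70% × 19% = 13.3%.
Via Stratus: 90% × 55% = 49.5%.
Via Caldera → Halcyon → Stratus: 70% × 35% × 10% × 55% = 1.3475%.
Via Halcyon → Stratus: 25% × 10% × 55% = 1.375%.
Via Caldera → Halcyon: 70% × 35% × 26% = 6.37%.
Via Halcyon: 25% × 26% = 6.5%.
Total: 13.3% + 49.5% + 1.3475% + 1.375% + 6.37% + 6.5% = 78.3925%.
Rounded: 78.39%.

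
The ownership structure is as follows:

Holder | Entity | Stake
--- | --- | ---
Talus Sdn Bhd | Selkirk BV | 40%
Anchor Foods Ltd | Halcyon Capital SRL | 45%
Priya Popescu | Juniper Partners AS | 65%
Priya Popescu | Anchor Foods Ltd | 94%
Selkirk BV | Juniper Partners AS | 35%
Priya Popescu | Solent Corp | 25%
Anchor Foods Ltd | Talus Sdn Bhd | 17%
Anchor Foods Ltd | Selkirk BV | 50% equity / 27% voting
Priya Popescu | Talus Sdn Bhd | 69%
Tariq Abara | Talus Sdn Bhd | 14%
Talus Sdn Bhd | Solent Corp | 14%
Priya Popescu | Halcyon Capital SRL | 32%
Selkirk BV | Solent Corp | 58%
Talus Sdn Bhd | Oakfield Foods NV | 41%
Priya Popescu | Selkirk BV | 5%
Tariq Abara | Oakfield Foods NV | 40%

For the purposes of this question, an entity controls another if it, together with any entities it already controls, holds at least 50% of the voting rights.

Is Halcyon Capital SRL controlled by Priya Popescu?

Yes

Priya holds 94% of Anchor, so Priya controls Anchor.
Anchor and Priya together hold 45% + 32% = 77% of Halcyon, so Priya controls Halcyon.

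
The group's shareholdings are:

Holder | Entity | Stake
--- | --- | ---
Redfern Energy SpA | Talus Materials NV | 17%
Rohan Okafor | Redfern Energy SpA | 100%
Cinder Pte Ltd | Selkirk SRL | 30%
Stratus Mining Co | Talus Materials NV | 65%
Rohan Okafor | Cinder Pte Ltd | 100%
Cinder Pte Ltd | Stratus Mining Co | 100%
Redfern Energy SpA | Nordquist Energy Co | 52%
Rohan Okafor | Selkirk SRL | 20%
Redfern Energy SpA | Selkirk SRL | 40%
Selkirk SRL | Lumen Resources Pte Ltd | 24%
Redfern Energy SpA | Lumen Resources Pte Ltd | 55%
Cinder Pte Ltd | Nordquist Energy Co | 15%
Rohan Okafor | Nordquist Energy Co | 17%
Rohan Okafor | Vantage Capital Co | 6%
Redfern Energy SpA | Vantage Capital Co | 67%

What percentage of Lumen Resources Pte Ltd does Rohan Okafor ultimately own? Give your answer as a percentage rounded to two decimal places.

76.60%

Rohan reaches Lumen along 4 paths.
Via Redfern: 100% × 55% = 55%.
Via Cinder → Selkirk: 100% × 30% × 24% = 7.2%.
Via Redfern → Selkirk: 100% × 40% × 24% = 9.6%.
Via Selkirk: 20% × 24% = 4.8%.
Total: 55% + 7.2% + 9.6% + 4.8% = 76.6%.
Rounded: 76.60%.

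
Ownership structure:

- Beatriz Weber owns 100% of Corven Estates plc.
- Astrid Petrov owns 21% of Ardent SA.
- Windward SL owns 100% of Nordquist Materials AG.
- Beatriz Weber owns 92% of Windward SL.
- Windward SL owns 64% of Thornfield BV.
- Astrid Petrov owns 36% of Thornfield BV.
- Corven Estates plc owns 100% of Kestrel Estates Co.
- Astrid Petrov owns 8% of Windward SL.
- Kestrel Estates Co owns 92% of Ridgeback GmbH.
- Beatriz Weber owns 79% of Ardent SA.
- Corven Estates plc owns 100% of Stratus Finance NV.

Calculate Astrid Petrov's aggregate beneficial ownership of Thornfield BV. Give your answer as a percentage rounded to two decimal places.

41.12%

Astrid reaches Thornfield along 2 paths.
Direct stake: 36% = 36%.
Via Windward: 8% × 64% = 5.12%.
Total: 36% + 5.12% = 41.12%.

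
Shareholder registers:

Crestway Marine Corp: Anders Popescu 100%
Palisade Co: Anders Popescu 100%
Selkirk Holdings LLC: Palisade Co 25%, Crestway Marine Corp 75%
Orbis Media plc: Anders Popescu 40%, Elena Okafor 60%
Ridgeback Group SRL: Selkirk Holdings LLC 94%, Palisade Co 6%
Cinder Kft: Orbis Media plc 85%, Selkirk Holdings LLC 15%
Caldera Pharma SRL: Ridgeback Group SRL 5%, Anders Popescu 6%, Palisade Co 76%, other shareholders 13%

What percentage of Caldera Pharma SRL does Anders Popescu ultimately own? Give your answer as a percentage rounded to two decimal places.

87.00%

Anders reaches Caldera along 5 paths.
Via Palisade → Selkirk → Ridgeback: 100% × 25% × 94% × 5% = 1.175%.
Via Crestway → Selkirk → Ridgeback: 100% × 75% × 94% × 5% = 3.525%.
Via Palisade → Ridgeback: 100% × 6% × 5% = 0.3%.
Direct stake: 6% = 6%.
Via Palisade: 100% × 76% = 76%.
Total: 1.175% + 3.525% + 0.3% + 6% + 76% = 87%.
Rounded: 87.00%.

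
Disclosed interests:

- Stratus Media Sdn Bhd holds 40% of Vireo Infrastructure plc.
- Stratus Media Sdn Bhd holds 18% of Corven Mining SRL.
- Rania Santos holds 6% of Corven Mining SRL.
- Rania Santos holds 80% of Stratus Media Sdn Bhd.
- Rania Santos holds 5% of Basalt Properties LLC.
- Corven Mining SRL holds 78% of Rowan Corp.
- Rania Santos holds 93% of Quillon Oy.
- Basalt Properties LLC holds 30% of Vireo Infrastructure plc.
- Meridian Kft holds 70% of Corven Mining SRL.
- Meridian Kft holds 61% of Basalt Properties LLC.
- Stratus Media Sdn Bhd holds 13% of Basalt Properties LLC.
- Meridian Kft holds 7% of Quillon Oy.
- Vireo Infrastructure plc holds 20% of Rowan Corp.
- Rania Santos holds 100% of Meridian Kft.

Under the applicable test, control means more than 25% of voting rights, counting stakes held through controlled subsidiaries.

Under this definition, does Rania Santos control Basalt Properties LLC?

Yes

Rania holds 80% of Stratus, so Rania controls Stratus.
Rania holds 100% of Meridian, so Rania controls Meridian.
Meridian and Stratus and Rania together hold 61% + 13% + 5% = 79% of Basalt, so Rania controls Basalt.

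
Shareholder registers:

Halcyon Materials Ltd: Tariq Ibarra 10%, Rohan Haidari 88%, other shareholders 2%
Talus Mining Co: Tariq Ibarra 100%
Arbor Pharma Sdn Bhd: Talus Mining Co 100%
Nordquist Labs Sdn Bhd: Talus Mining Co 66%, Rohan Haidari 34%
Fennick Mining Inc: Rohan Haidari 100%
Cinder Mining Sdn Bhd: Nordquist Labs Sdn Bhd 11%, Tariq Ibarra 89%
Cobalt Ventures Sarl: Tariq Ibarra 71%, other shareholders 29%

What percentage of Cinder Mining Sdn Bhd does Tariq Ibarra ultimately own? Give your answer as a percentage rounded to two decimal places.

Tariq reaches Cinder along 2 paths.
Via Talus → Nordquist: 100% × 66% × 11% = 7.26%.
Direct stake: 89% = 89%.
Total: 7.26% + 89% = 96.26%.

96.26%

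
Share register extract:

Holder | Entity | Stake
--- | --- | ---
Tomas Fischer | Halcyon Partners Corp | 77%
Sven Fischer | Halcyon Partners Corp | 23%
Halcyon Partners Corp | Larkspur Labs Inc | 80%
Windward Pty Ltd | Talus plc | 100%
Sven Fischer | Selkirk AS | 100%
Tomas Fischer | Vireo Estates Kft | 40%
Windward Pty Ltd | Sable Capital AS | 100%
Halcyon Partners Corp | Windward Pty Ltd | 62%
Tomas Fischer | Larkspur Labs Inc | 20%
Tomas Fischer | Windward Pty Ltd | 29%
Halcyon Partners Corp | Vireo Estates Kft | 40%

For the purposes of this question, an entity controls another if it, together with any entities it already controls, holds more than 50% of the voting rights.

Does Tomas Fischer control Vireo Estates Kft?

Tomas holds 77% of Halcyon, so Tomas controls Halcyon.
Halcyon and Tomas together hold 40% + 40% = 80% of Vireo, so Tomas controls Vireo.

Yes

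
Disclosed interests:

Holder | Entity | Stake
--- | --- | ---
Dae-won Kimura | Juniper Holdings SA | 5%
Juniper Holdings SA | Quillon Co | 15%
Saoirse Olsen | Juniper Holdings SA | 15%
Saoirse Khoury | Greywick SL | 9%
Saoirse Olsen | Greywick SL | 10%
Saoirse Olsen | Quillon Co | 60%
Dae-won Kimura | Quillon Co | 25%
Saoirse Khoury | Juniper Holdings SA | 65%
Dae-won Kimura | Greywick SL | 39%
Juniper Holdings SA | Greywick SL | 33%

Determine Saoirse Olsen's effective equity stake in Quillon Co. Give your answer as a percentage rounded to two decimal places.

62.25%

Saoirse Olsen reaches Quillon along 2 paths.
Direct stake: 60% = 60%.
Via Juniper: 15% × 15% = 2.25%.
Total: 60% + 2.25% = 62.25%.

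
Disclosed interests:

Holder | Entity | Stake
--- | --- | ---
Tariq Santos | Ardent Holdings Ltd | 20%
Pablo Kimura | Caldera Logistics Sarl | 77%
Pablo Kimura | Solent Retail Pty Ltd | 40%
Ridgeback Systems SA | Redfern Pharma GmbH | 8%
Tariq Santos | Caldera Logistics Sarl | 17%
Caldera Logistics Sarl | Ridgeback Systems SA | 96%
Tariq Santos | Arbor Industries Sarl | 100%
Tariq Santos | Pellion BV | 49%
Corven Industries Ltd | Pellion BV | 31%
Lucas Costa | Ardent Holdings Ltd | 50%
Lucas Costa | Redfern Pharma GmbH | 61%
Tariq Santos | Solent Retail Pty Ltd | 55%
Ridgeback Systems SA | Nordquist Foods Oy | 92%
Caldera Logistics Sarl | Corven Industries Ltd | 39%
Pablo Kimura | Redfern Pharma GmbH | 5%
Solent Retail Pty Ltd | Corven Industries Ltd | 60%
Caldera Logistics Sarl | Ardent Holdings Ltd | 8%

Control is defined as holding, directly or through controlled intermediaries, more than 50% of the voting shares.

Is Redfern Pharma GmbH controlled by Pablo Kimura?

Pablo holds 77% of Caldera, so Pablo controls Caldera.
Caldera holds 96% of Ridgeback, so Pablo controls Ridgeback.
Ridgeback holds 92% of Nordquist, so Pablo controls Nordquist.
In Redfern, Pablo's side holds only 5% + 8% = 13%, not > 50%.
So Pablo does not control Redfern.

No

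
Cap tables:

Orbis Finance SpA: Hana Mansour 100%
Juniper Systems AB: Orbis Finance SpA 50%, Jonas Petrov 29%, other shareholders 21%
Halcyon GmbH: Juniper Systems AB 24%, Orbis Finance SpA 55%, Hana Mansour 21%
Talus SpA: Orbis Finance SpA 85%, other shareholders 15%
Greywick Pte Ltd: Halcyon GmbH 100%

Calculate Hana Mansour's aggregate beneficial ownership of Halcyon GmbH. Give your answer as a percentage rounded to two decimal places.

88.00%

Hana reaches Halcyon along 3 paths.
Via Orbis → Juniper: 100% × 50% × 24% = 12%.
Via Orbis: 100% × 55% = 55%.
Direct stake: 21% = 21%.
Total: 12% + 55% + 21% = 88%.
Rounded: 88.00%.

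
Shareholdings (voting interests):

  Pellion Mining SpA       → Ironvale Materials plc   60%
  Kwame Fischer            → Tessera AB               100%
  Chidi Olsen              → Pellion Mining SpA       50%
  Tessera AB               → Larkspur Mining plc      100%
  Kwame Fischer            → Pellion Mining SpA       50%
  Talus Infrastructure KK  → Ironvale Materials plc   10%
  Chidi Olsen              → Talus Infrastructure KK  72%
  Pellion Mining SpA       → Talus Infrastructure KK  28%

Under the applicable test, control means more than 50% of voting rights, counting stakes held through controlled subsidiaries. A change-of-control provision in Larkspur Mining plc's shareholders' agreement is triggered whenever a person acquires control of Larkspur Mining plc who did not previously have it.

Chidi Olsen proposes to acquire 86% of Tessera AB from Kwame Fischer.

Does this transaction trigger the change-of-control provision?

Yes

The purchase adds only to Chidi's holdings (Kwame's stake shrinks), so Chidi is the only person who could newly come to control Larkspur.
Chidi holds 72% of Talus, so Chidi controls Talus.
Neither Chidi nor any entity Chidi controls holds any voting interest in Larkspur.
So before the transaction, Chidi does not control Larkspur.
After the purchase, Chidi holds 86% of Tessera directly, and Kwame's stake falls to 14%.
Chidi holds 86% of Tessera, so Chidi controls Tessera.
Tessera holds 100% of Larkspur, so Chidi controls Larkspur.
Chidi did not control Larkspur before and does after, so the clause is triggered.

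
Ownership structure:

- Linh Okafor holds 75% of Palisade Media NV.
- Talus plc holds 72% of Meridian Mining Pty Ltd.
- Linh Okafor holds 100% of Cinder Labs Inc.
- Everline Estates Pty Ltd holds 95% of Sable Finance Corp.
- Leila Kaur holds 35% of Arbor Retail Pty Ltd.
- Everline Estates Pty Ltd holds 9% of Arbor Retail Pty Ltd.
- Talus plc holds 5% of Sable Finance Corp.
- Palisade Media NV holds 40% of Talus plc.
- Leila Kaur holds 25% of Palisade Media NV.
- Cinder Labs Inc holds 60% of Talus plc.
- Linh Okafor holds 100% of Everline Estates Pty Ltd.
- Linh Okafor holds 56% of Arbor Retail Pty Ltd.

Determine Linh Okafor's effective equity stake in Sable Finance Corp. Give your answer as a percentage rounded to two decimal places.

99.50%

Linh reaches Sable along 3 paths.
Via Cinder → Talus: 100% × 60% × 5% = 3%.
Via Palisade → Talus: 75% × 40% × 5% = 1.5%.
Via Everline: 100% × 95% = 95%.
Total: 3% + 1.5% + 95% = 99.5%.
Rounded: 99.50%.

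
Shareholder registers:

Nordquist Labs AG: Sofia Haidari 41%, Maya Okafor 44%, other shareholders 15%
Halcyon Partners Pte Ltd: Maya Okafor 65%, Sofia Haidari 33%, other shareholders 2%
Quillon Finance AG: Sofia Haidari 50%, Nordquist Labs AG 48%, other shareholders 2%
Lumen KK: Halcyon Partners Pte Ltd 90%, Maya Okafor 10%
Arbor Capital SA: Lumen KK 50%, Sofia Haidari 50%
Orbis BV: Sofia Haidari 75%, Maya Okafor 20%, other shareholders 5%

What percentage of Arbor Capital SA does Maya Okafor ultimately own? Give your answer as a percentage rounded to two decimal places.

Maya reaches Arbor along 2 paths.
Via Halcyon → Lumen: 65% × 90% × 50% = 29.25%.
Via Lumen: 10% × 50% = 5%.
Total: 29.25% + 5% = 34.25%.

34.25%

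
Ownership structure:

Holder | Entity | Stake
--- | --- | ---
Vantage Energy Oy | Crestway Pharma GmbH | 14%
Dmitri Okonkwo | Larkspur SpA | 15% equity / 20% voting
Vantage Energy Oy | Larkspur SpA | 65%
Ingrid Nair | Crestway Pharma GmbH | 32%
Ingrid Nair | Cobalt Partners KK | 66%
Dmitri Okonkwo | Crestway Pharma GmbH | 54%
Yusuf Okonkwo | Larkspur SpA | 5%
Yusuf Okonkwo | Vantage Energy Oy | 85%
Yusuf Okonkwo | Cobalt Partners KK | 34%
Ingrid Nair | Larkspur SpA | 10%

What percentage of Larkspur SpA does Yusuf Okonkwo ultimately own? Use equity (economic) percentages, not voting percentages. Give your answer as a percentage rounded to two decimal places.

60.25%

Yusuf reaches Larkspur along 2 paths.
Via Vantage: 85% × 65% = 55.25%.
Direct stake: 5% = 5%.
Total: 55.25% + 5% = 60.25%.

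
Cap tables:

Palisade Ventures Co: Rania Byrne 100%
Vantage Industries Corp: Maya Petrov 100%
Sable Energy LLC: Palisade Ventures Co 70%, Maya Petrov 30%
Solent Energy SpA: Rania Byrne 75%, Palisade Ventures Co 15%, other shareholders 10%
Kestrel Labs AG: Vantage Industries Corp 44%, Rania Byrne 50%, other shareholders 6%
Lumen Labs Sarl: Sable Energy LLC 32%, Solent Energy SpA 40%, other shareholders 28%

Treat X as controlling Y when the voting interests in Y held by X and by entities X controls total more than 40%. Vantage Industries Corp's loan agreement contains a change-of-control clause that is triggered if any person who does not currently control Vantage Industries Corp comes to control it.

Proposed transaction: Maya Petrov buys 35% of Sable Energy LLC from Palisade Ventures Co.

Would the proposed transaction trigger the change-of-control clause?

No

The purchase adds only to Maya's holdings (Palisade's stake shrinks), so Maya is the only person who could newly come to control Vantage.
Maya holds 100% of Vantage, so Maya controls Vantage.
So Maya already controls Vantage before the transaction.
After the purchase, Maya's direct stake in Sable rises to 30% + 35% = 65%, and Palisade's stake falls to 35%.
Maya controlled Vantage already, so this is not a new person acquiring control; every other person's position is unchanged or reduced.
No new person acquires control, so the clause is not triggered.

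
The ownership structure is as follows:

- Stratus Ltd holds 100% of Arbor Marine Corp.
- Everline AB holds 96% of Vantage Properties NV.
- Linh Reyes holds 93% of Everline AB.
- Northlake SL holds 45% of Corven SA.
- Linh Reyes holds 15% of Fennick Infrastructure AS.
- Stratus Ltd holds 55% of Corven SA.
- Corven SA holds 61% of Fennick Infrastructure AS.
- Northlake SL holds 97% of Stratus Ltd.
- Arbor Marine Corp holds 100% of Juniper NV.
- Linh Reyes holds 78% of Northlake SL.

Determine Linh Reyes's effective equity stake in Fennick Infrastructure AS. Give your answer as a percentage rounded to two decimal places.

61.79%

Linh reaches Fennick along 3 paths.
Via Northlake → Stratus → Corven: 78% × 97% × 55% × 61% = 25.38393%.
Via Northlake → Corven: 78% × 45% × 61% = 21.411%.
Direct stake: 15% = 15%.
Total: 25.38393% + 21.411% + 15% = 61.79493%.
Rounded: 61.79%.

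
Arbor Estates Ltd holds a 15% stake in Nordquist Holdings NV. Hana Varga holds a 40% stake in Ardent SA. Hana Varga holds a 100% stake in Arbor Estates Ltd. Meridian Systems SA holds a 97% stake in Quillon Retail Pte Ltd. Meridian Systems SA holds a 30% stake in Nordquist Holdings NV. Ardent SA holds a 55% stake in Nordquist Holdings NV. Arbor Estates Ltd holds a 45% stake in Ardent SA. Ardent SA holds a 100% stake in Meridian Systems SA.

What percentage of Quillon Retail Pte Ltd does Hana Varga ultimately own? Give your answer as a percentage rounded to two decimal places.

Hana reaches Quillon along 2 paths.
Via Ardent → Meridian: 40% × 100% × 97% = 38.8%.
Via Arbor → Ardent → Meridian: 100% × 45% × 100% × 97% = 43.65%.
Total: 38.8% + 43.65% = 82.45%.

82.45%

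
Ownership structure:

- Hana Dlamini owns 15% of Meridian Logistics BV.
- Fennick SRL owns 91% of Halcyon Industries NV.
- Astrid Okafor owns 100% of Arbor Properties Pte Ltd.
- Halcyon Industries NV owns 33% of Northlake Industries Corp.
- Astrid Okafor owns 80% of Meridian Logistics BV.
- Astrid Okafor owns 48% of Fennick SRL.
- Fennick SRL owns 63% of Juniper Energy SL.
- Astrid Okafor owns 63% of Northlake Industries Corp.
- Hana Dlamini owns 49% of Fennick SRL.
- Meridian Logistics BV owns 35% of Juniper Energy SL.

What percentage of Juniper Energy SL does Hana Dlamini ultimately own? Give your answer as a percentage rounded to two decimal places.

36.12%

Hana reaches Juniper along 2 paths.
Via Fennick: 49% × 63% = 30.87%.
Via Meridian: 15% × 35% = 5.25%.
Total: 30.87% + 5.25% = 36.12%.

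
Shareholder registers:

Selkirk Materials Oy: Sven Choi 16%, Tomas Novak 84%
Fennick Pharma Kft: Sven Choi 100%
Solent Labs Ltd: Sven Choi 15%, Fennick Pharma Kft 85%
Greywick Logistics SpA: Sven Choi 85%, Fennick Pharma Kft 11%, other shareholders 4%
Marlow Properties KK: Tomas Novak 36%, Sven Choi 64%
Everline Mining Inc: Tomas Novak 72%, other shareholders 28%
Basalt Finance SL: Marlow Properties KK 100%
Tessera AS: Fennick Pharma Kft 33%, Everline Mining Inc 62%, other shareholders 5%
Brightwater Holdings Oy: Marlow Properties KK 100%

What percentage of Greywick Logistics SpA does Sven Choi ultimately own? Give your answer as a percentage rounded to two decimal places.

96.00%

Sven reaches Greywick along 2 paths.
Direct stake: 85% = 85%.
Via Fennick: 100% × 11% = 11%.
Total: 85% + 11% = 96%.
Rounded: 96.00%.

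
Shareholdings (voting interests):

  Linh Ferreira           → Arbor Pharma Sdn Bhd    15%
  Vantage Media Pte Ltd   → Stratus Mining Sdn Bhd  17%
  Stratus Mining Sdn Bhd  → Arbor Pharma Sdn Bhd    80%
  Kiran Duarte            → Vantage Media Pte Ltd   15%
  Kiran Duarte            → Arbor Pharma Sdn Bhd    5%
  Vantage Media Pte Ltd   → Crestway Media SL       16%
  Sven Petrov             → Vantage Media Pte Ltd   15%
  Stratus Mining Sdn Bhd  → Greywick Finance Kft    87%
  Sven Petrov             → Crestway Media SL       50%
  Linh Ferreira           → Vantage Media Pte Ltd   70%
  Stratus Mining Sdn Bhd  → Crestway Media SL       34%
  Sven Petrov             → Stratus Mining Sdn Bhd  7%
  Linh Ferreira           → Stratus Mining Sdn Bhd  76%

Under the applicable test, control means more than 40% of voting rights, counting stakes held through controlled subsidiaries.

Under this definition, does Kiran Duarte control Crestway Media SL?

Kiran's largest direct stake is 15% in Vantage, which does not meet the threshold, so Kiran controls no company.
Neither Kiran nor any entity Kiran controls holds any voting interest in Crestway.
So Kiran does not control Crestway.

No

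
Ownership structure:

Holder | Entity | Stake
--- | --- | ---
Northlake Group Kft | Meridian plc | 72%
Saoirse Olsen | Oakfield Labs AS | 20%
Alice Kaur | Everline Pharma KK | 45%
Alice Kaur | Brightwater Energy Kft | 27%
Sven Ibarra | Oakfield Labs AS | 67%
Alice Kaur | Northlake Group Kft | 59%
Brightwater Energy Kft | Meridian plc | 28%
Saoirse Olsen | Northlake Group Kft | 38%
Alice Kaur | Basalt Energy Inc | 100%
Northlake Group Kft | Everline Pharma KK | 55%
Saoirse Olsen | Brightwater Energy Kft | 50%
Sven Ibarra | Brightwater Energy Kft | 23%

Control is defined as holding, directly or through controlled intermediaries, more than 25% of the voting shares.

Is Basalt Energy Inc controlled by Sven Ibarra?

Sven holds 67% of Oakfield, so Sven controls Oakfield.
Neither Sven nor any entity Sven controls holds any voting interest in Basalt.
So Sven does not control Basalt.

No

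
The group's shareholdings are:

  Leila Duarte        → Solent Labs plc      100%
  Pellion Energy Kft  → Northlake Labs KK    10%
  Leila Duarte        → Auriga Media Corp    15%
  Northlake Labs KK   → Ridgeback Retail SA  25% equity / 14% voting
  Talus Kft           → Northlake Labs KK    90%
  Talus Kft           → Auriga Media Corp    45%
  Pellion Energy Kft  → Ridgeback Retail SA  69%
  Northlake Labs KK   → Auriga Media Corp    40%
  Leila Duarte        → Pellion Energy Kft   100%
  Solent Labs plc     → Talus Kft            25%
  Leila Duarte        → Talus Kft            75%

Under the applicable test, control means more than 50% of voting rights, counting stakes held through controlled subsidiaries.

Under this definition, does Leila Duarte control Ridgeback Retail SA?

Leila holds 100% of Pellion, so Leila controls Pellion.
Leila holds 100% of Solent, so Leila controls Solent.
Solent and Leila together hold 25% + 75% = 100% of Talus, so Leila controls Talus.
Pellion and Talus together hold 10% + 90% = 100% of Northlake, so Leila controls Northlake.
Northlake and Pellion together hold 14% + 69% = 83% of Ridgeback, so Leila controls Ridgeback.

Yes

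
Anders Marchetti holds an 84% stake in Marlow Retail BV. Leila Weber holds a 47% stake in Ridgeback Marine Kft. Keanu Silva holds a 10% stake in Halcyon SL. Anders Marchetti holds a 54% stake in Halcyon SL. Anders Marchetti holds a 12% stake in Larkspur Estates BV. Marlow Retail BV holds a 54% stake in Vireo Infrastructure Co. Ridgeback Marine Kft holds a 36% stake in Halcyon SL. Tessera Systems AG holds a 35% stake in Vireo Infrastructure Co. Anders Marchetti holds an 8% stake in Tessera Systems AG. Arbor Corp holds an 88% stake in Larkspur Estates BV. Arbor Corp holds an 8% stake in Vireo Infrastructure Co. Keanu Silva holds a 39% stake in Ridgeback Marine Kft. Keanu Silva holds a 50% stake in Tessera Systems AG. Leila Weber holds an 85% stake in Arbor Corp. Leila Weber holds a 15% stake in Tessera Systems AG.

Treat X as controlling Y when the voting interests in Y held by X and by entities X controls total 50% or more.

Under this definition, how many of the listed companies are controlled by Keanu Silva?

1

Keanu holds 50% of Tessera, so Keanu controls Tessera.
No other company's threshold is met.
Keanu controls 1 company.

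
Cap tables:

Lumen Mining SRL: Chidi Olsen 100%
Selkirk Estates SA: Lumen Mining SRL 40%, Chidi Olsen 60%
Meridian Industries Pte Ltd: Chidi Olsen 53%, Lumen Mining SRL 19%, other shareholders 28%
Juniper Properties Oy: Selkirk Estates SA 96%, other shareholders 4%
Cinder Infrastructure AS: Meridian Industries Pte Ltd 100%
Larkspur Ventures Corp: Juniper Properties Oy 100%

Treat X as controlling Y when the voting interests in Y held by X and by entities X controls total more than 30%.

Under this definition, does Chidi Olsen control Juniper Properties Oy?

Chidi holds 100% of Lumen, so Chidi controls Lumen.
Lumen and Chidi together hold 40% + 60% = 100% of Selkirk, so Chidi controls Selkirk.
Selkirk holds 96% of Juniper, so Chidi controls Juniper.

Yes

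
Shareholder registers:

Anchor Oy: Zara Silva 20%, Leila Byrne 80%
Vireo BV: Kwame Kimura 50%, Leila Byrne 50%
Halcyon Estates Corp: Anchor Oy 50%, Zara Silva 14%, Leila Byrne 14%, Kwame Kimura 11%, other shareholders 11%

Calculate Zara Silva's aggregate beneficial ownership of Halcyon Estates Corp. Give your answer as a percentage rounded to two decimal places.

24.00%

Zara reaches Halcyon along 2 paths.
Via Anchor: 20% × 50% = 10%.
Direct stake: 14% = 14%.
Total: 10% + 14% = 24%.
Rounded: 24.00%.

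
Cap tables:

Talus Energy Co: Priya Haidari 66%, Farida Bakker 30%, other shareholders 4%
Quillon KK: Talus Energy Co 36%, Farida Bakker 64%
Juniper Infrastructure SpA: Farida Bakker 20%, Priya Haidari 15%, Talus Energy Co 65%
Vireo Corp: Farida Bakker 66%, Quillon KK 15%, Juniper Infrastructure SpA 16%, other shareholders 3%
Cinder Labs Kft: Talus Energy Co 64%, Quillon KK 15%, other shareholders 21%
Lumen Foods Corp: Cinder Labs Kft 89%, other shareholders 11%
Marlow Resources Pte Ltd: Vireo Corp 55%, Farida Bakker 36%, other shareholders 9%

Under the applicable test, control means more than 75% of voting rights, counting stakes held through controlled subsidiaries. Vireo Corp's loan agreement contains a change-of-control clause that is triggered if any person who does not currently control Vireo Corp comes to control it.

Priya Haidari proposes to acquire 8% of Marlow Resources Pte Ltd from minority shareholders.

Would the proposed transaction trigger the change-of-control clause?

No

The purchase changes only Priya's holdings, so Priya is the only person who could newly come to control Vireo.
Priya's largest direct stake is 66% in Talus, which does not meet the threshold, so Priya controls no company.
Neither Priya nor any entity Priya controls holds any voting interest in Vireo.
So before the transaction, Priya does not control Vireo.
After the purchase, Priya holds 8% of Marlow directly.
Priya's side now holds 8% of Marlow, not > 75%, so Priya still does not control Marlow.
After the transaction, neither Priya nor any entity Priya controls holds a voting interest in Vireo, so Priya still does not control it.
No new person acquires control, so the clause is not triggered.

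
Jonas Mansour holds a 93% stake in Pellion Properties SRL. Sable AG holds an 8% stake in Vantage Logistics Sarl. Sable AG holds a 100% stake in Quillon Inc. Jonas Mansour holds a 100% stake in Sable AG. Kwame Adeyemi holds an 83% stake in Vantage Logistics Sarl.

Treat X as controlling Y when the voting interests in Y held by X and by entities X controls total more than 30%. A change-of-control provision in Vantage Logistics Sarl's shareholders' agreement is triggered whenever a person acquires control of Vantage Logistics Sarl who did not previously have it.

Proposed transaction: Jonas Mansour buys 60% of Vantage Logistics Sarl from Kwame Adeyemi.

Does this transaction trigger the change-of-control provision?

Yes

The purchase adds only to Jonas's holdings (Kwame's stake shrinks), so Jonas is the only person who could newly come to control Vantage.
Jonas holds 100% of Sable, so Jonas controls Sable.
Jonas holds 93% of Pellion, so Jonas controls Pellion.
Sable holds 100% of Quillon, so Jonas controls Quillon.
In Vantage, Jonas's side holds only 8%, not > 30%.
So before the transaction, Jonas does not control Vantage.
After the purchase, Jonas holds 60% of Vantage directly, and Kwame's stake falls to 23%.
Sable and Jonas together hold 8% + 60% = 68% of Vantage, so Jonas controls Vantage.
Jonas did not control Vantage before and does after, so the clause is triggered.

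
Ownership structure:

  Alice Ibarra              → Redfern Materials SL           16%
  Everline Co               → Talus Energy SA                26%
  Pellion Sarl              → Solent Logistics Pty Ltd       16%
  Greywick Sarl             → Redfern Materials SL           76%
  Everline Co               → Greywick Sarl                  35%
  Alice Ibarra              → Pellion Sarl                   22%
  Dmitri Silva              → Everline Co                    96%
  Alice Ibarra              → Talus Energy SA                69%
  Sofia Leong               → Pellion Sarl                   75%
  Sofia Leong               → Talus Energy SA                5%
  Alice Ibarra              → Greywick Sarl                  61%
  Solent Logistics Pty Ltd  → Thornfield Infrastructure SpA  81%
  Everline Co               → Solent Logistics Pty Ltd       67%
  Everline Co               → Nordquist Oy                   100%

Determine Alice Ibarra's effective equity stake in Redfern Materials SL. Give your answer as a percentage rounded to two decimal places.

62.36%

Alice reaches Redfern along 2 paths.
Via Greywick: 61% × 76% = 46.36%.
Direct stake: 16% = 16%.
Total: 46.36% + 16% = 62.36%.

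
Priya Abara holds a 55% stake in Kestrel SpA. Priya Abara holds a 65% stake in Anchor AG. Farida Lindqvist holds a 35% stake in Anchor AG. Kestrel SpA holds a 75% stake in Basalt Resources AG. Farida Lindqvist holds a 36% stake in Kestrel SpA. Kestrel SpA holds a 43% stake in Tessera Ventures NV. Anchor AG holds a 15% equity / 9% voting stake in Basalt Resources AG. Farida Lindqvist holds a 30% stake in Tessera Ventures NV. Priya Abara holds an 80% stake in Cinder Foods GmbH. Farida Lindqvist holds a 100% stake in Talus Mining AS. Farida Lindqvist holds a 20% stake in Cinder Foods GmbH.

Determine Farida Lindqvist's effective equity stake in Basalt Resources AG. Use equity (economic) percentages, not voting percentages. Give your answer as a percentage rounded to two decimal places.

32.25%

Farida reaches Basalt along 2 paths.
Via Anchor: 35% × 15% = 5.25%.
Via Kestrel: 36% × 75% = 27%.
Total: 5.25% + 27% = 32.25%.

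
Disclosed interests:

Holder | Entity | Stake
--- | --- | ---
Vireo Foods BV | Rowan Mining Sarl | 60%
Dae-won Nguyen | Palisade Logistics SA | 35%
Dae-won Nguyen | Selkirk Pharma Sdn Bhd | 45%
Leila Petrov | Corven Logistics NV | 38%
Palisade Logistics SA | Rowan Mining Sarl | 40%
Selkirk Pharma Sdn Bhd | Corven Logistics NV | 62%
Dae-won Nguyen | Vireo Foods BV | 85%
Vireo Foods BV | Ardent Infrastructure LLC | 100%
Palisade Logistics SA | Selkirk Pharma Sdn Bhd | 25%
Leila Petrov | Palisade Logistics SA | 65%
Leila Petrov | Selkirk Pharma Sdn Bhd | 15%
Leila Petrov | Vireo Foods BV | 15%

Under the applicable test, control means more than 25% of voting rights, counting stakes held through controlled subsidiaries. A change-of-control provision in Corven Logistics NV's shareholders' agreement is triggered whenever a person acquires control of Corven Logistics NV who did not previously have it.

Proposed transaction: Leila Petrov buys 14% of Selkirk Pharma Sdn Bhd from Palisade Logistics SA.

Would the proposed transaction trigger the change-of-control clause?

No

The purchase adds only to Leila's holdings (Palisade's stake shrinks), so Leila is the only person who could newly come to control Corven.
Leila holds 65% of Palisade, so Leila controls Palisade.
Leila and Palisade together hold 15% + 25% = 40% of Selkirk, so Leila controls Selkirk.
Leila and Selkirk together hold 38% + 62% = 100% of Corven, so Leila controls Corven.
So Leila already controls Corven before the transaction.
After the purchase, Leila's direct stake in Selkirk rises to 15% + 14% = 29%, and Palisade's stake falls to 11%.
Leila controlled Corven already, so this is not a new person acquiring control; every other person's position is unchanged or reduced.
No new person acquires control, so the clause is not triggered.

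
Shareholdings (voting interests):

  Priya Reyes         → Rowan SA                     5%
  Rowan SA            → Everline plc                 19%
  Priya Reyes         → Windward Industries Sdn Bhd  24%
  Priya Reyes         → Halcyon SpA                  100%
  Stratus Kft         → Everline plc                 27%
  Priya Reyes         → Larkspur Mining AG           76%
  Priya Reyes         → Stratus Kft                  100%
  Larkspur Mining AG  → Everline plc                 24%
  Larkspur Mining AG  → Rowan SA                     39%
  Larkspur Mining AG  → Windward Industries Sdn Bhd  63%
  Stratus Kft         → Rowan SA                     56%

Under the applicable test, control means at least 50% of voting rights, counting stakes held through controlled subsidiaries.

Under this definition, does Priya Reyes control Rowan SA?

Yes

Priya holds 100% of Stratus, so Priya controls Stratus.
Priya holds 76% of Larkspur, so Priya controls Larkspur.
Stratus and Priya and Larkspur together hold 56% + 5% + 39% = 100% of Rowan, so Priya controls Rowan.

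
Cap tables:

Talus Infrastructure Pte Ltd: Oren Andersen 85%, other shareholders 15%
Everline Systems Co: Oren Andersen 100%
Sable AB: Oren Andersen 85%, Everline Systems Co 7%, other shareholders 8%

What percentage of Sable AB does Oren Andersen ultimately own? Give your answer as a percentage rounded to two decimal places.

92.00%

Oren reaches Sable along 2 paths.
Direct stake: 85% = 85%.
Via Everline: 100% × 7% = 7%.
Total: 85% + 7% = 92%.
Rounded: 92.00%.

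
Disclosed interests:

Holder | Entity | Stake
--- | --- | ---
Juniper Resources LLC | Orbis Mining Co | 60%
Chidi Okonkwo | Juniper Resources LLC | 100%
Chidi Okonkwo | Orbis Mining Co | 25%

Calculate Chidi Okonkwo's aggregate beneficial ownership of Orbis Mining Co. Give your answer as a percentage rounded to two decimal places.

Chidi reaches Orbis along 2 paths.
Via Juniper: 100% × 60% = 60%.
Direct stake: 25% = 25%.
Total: 60% + 25% = 85%.
Rounded: 85.00%.

85.00%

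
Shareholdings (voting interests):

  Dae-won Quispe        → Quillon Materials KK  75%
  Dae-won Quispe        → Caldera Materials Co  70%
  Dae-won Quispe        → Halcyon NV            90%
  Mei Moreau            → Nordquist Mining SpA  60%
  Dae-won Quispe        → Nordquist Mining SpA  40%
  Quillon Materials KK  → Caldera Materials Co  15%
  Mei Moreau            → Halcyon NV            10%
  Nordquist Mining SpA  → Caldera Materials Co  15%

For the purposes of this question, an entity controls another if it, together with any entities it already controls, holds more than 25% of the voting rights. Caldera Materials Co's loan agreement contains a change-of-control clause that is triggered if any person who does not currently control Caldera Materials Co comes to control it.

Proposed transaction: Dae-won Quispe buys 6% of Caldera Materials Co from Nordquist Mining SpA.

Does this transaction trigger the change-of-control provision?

The purchase adds only to Dae-won's holdings (Nordquist's stake shrinks), so Dae-won is the only person who could newly come to control Caldera.
Dae-won holds 75% of Quillon, so Dae-won controls Quillon.
Dae-won holds 40% of Nordquist, so Dae-won controls Nordquist.
Dae-won and Quillon and Nordquist together hold 70% + 15% + 15% = 100% of Caldera, so Dae-won controls Caldera.
So Dae-won already controls Caldera before the transaction.
After the purchase, Dae-won's direct stake in Caldera rises to 70% + 6% = 76%, and Nordquist's stake falls to 9%.
Dae-won controlled Caldera already, so this is not a new person acquiring control; every other person's position is unchanged or reduced.
No new person acquires control, so the clause is not triggered.

No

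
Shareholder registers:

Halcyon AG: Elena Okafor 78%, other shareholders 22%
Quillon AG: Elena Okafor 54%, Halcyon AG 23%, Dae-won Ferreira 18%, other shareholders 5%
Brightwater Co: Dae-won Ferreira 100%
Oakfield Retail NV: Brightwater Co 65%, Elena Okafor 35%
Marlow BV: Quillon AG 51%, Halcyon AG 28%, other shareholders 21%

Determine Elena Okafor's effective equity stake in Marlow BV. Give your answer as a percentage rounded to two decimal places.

Elena reaches Marlow along 3 paths.
Via Quillon: 54% × 51% = 27.54%.
Via Halcyon → Quillon: 78% × 23% × 51% = 9.1494%.
Via Halcyon: 78% × 28% = 21.84%.
Total: 27.54% + 9.1494% + 21.84% = 58.5294%.
Rounded: 58.53%.

58.53%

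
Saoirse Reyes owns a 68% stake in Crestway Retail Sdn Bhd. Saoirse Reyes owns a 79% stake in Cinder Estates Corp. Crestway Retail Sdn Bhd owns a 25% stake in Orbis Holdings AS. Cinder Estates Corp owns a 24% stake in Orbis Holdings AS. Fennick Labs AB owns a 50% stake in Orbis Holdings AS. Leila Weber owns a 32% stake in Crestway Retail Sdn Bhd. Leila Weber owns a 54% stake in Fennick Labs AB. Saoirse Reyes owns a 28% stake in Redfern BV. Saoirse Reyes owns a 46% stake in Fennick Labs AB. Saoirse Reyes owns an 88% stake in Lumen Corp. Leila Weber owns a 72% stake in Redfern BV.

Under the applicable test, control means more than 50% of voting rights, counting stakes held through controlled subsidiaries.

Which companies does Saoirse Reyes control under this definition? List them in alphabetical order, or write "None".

Saoirse holds 68% of Crestway, so Saoirse controls Crestway.
Saoirse holds 79% of Cinder, so Saoirse controls Cinder.
Saoirse holds 88% of Lumen, so Saoirse controls Lumen.
No other company's threshold is met.

Cinder Estates Corp, Crestway Retail Sdn Bhd, Lumen Corp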